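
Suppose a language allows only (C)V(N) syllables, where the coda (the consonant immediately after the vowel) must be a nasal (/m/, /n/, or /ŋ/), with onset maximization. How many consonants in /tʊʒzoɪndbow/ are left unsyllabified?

The consonants /ʒ/, /d/, /w/ cannot be parsed into a legal (C)V(N) syllable (only a nasal (/m/, /n/, or /ŋ/) is licensed in coda position; onsets are limited to one consonant).

3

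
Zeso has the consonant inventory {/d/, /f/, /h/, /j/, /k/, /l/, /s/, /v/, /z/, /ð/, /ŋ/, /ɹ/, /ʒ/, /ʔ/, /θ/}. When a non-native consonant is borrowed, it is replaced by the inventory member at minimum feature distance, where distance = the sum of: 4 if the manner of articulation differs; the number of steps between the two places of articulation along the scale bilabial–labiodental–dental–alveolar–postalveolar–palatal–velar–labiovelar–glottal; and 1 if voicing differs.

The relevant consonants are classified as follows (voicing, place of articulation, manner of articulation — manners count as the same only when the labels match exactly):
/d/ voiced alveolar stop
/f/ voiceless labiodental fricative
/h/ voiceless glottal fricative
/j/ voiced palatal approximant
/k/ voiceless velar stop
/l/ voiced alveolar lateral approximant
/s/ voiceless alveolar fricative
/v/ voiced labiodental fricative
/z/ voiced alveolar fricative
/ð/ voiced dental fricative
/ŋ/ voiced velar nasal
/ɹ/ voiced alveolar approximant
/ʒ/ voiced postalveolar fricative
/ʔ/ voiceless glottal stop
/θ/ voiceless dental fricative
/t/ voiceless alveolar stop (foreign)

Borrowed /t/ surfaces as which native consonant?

/d/ is closest: same manner (stop), place distance 0 (alveolar→alveolar), voicing differs (+1); total 1. Next closest is /k/ at distance 3.

d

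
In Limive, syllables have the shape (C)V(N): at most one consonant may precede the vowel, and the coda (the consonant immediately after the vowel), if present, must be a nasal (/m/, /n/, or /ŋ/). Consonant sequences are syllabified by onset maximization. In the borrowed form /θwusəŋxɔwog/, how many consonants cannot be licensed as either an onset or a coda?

Syllabifying with onset maximization leaves /θ/, /g/ stranded (only a nasal (/m/, /n/, or /ŋ/) is licensed in coda position; onsets are limited to one consonant).

2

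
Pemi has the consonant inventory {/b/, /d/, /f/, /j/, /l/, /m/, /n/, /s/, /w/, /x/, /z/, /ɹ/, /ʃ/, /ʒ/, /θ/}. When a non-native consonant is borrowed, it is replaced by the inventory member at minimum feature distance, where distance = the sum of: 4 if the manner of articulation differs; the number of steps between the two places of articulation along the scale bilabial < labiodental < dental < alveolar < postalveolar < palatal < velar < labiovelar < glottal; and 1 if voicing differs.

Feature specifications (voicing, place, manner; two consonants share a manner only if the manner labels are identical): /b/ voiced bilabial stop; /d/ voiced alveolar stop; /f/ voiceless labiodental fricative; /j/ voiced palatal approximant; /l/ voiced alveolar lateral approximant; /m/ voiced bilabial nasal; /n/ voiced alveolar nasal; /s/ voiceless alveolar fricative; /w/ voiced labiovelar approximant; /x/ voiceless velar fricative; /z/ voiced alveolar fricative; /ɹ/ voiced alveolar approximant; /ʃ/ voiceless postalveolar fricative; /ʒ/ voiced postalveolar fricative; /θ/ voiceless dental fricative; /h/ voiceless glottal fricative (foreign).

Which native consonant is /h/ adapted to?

x

/x/ is closest: same manner (fricative), place distance 2 (glottal→velar), same voicing; total 2. Next closest is /ʃ/ at distance 4.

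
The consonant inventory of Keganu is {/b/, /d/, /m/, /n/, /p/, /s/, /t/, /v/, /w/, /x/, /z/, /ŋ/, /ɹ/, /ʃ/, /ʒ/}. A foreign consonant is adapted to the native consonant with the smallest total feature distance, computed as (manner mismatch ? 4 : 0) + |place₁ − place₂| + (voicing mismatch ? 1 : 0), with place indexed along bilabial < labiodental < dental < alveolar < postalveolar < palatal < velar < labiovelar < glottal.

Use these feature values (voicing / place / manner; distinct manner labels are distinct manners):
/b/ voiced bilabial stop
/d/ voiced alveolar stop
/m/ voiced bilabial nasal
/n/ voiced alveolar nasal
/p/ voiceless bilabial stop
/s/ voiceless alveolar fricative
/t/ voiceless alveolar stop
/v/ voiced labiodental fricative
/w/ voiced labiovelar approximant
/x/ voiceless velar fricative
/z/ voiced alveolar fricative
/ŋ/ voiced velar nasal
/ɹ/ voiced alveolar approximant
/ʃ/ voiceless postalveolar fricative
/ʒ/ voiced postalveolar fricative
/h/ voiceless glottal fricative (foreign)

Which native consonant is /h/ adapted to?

/x/ is closest: same manner (fricative), place distance 2 (glottal→velar), same voicing; total 2. Next closest is /ʃ/ at distance 4.

x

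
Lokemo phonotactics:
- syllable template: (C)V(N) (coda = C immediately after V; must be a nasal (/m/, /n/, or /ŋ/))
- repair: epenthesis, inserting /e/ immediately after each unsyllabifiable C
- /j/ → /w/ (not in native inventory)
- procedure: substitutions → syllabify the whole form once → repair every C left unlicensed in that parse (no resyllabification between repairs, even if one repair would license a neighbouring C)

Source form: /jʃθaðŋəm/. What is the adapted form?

Substitution: /j/ → /w/, giving /wʃθaðŋəm/.
Under (C)V(N), the unsyllabifiable consonants are /w/, /ʃ/, /ð/ (only a nasal (/m/, /n/, or /ŋ/) is licensed in coda position; onsets are limited to one consonant).
Epenthesis after each stranded consonant: /w/ → /we/, /ʃ/ → /ʃe/, /ð/ → /ðe/.

weʃeθaðeŋəm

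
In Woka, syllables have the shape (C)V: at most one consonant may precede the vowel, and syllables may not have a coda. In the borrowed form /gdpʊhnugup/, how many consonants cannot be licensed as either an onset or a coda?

4

Under (C)V, the unsyllabifiable consonants are /g/, /d/, /h/, /p/ (no codas are permitted; onsets are limited to one consonant).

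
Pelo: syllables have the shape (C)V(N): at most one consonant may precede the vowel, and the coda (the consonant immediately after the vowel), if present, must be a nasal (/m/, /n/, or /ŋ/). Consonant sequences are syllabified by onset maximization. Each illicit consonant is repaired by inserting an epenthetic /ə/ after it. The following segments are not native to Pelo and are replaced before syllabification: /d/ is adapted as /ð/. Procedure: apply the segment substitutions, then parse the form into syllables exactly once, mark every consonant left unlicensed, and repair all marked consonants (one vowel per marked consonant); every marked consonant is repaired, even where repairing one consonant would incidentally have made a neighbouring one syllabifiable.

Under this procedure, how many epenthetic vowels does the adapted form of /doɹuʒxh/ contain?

3

After substitution the input is /ðoɹuʒxh/.
The unsyllabifiable consonants are /ʒ/, /x/, /h/; each receives one epenthetic vowel.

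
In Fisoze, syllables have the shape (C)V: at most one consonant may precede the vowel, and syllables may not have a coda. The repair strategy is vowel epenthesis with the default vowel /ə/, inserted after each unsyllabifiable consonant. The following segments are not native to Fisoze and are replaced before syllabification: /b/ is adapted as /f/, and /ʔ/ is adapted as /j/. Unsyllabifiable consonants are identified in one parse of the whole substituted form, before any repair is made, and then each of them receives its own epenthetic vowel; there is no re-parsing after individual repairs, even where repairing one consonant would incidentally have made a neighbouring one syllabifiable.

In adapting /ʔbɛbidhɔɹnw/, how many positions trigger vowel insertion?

After substitution the input is /jfɛfidhɔɹnw/.
The unsyllabifiable consonants are /j/, /d/, /ɹ/, /n/, /w/; each receives one epenthetic vowel.

5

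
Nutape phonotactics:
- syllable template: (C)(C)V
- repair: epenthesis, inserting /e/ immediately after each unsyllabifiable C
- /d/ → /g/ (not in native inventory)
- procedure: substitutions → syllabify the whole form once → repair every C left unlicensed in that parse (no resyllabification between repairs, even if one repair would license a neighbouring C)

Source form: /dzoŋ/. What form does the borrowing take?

Substitution: /d/ → /g/, giving /gzoŋ/.
The consonants /ŋ/ cannot be parsed into a legal (C)(C)V syllable (no codas are permitted; onsets may contain at most 2 consonants).
Inserting the epenthetic vowel yields /ŋ/ → /ŋe/.

gzoŋe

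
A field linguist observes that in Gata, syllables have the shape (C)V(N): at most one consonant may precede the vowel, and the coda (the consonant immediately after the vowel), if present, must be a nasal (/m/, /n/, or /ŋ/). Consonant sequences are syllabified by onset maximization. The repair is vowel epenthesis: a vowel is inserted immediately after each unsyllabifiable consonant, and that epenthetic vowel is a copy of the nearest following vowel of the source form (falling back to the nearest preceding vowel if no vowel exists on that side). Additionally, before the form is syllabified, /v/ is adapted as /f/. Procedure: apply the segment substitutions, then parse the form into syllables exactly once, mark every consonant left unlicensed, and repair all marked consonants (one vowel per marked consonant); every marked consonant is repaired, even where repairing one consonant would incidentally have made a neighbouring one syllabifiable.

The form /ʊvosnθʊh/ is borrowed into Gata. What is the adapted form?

Substitution: /v/ → /f/, giving /ʊfosnθʊh/.
The consonants /s/, /n/, /h/ cannot be parsed into a legal (C)V(N) syllable (only a nasal (/m/, /n/, or /ŋ/) is licensed in coda position; onsets are limited to one consonant).
Epenthesis after each stranded consonant: /s/ → /sʊ/, /n/ → /nʊ/, /h/ → /hʊ/.

ʊfosʊnʊθʊhʊ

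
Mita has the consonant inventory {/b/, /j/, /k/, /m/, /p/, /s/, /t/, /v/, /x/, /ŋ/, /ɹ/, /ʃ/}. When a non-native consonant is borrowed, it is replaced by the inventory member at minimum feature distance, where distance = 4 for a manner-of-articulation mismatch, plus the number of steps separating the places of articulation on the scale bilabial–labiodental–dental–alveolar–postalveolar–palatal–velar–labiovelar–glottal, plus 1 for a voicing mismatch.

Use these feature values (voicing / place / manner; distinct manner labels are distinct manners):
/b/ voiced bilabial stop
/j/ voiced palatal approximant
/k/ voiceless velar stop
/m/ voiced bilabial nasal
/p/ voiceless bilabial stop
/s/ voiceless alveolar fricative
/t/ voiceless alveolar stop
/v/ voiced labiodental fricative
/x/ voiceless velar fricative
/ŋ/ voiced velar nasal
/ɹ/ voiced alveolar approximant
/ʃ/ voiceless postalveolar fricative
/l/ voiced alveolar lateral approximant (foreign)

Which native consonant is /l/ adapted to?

/ɹ/ is closest: manner differs (lateral approximant→approximant, +4), place distance 0 (alveolar→alveolar), same voicing; total 4. Next closest is /s/ at distance 5.

ɹ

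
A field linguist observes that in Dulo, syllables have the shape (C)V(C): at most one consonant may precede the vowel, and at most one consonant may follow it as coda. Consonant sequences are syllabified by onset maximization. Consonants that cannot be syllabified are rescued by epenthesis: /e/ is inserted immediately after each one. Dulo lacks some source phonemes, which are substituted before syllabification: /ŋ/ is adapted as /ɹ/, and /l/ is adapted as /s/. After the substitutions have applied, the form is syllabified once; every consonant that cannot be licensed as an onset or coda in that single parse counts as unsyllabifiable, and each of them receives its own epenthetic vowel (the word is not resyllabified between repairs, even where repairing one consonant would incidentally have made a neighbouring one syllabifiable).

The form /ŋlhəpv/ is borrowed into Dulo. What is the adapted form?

Substitution: /ŋ/ → /ɹ/, /l/ → /s/, giving /ɹshəpv/.
The consonants /ɹ/, /s/, /v/ cannot be parsed into a legal (C)V(C) syllable (at most one coda consonant is licensed; onsets are limited to one consonant).
Epenthesis after each stranded consonant: /ɹ/ → /ɹe/, /s/ → /se/, /v/ → /ve/.

ɹesehəpve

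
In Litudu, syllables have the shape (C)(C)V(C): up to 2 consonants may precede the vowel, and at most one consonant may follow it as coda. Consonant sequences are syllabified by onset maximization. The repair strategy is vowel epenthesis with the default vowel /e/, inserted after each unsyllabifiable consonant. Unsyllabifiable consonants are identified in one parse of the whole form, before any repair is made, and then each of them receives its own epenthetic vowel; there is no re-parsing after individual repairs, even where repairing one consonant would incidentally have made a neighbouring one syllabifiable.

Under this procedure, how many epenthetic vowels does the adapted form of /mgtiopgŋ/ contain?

The unsyllabifiable consonants are /m/, /g/, /ŋ/; each receives one epenthetic vowel.

3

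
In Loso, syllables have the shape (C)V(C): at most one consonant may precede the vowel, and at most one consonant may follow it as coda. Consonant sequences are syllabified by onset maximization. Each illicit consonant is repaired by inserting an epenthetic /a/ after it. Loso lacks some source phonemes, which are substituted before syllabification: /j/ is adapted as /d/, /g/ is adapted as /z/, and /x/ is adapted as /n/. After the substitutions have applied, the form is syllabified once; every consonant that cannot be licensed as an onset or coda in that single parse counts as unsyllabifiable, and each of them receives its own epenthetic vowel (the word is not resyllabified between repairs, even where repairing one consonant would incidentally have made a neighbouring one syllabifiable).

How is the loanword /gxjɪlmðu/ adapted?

Substitution: /g/ → /z/, /x/ → /n/, /j/ → /d/, giving /zndɪlmðu/.
Syllabifying with onset maximization leaves /z/, /n/, /m/ stranded (at most one coda consonant is licensed; onsets are limited to one consonant).
Epenthesis after each stranded consonant: /z/ → /za/, /n/ → /na/, /m/ → /ma/.

zanadɪlmaðu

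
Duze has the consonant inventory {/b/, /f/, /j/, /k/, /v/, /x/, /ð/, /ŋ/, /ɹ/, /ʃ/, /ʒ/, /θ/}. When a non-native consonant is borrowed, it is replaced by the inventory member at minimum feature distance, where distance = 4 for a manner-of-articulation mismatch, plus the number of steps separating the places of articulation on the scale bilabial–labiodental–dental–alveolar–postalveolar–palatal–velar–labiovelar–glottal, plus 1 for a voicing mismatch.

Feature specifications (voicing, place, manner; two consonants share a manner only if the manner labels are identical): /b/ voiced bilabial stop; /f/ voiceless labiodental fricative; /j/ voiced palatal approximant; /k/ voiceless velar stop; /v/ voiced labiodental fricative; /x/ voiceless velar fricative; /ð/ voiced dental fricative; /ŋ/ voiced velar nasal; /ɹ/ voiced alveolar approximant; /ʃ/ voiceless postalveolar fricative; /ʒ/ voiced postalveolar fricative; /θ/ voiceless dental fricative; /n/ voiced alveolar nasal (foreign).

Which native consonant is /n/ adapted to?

/ŋ/ is closest: same manner (nasal), place distance 3 (alveolar→velar), same voicing; total 3. Next closest is /ɹ/ at distance 4.

ŋ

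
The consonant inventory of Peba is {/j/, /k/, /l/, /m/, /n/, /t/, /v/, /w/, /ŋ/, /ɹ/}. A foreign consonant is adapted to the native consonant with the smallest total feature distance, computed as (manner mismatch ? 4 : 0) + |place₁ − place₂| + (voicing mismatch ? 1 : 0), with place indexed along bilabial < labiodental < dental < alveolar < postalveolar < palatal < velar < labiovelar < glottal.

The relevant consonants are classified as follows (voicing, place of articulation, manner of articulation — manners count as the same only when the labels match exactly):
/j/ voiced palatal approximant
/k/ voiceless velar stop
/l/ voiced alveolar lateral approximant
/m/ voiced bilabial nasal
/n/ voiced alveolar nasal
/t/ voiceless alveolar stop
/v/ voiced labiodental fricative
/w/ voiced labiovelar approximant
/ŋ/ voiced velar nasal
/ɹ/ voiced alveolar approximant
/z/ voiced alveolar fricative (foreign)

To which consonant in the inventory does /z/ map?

v

/v/ is closest: same manner (fricative), place distance 2 (alveolar→labiodental), same voicing; total 2. Next closest is /l/ at distance 4.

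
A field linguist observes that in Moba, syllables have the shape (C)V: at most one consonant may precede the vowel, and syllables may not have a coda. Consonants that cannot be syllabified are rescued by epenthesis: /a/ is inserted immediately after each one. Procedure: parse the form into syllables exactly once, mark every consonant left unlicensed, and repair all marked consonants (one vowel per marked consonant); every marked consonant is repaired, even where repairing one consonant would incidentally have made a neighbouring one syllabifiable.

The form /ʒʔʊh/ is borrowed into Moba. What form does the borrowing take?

The consonants /ʒ/, /h/ cannot be parsed into a legal (C)V syllable (no codas are permitted; onsets are limited to one consonant).
Inserting the epenthetic vowel yields /ʒ/ → /ʒa/, /h/ → /ha/.

ʒaʔʊha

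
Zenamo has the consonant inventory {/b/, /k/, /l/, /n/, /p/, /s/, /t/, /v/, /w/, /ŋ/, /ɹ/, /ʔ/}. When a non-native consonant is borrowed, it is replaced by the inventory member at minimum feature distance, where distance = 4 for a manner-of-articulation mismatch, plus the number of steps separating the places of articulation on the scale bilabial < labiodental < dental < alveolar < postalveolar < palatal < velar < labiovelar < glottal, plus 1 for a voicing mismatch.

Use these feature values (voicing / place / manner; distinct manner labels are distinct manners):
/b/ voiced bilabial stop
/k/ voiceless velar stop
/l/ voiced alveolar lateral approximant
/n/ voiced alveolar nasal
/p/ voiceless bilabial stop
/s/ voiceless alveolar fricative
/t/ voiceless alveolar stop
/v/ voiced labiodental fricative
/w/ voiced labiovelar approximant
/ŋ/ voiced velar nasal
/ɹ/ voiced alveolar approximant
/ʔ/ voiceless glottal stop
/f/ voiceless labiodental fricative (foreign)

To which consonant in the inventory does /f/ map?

v

/v/ is closest: same manner (fricative), place distance 0 (labiodental→labiodental), voicing differs (+1); total 1. Next closest is /s/ at distance 2.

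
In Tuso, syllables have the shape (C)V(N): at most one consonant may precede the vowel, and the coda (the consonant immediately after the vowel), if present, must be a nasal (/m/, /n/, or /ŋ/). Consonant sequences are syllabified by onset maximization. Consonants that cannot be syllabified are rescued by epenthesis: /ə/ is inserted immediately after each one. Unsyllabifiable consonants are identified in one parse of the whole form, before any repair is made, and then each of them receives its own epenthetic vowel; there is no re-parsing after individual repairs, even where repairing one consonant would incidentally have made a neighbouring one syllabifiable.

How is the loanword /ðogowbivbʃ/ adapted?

Under (C)V(N), the unsyllabifiable consonants are /w/, /v/, /b/, /ʃ/ (only a nasal (/m/, /n/, or /ŋ/) is licensed in coda position; onsets are limited to one consonant).
Inserting the epenthetic vowel yields /w/ → /wə/, /v/ → /və/, /b/ → /bə/, /ʃ/ → /ʃə/.

ðogowəbivəbəʃə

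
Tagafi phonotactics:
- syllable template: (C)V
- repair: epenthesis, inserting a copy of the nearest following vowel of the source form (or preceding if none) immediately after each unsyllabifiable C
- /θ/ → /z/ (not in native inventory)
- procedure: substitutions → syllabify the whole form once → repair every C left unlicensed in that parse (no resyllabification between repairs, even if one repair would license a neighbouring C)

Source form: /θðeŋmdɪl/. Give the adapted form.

Substitution: /θ/ → /z/, giving /zðeŋmdɪl/.
Under (C)V, the unsyllabifiable consonants are /z/, /ŋ/, /m/, /l/ (no codas are permitted; onsets are limited to one consonant).
Epenthesis after each stranded consonant: /z/ → /ze/, /ŋ/ → /ŋɪ/, /m/ → /mɪ/, /l/ → /lɪ/.

zeðeŋɪmɪdɪlɪ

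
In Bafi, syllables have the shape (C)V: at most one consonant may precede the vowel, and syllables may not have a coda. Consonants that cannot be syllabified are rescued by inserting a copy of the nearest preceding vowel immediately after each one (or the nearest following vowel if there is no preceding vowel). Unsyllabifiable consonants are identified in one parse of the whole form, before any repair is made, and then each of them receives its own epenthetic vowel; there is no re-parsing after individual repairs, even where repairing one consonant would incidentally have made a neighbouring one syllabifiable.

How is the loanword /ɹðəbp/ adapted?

The consonants /ɹ/, /b/, /p/ cannot be parsed into a legal (C)V syllable (no codas are permitted; onsets are limited to one consonant).
Inserting the epenthetic vowel yields /ɹ/ → /ɹə/, /b/ → /bə/, /p/ → /pə/.

ɹəðəbəpə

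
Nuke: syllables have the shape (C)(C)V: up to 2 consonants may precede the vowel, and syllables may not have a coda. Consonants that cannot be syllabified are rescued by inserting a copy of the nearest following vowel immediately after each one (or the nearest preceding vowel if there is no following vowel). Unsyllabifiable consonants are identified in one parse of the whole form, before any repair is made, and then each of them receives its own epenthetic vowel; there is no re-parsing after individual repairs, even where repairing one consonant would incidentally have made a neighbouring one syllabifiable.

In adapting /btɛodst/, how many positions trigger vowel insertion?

The unsyllabifiable consonants are /d/, /s/, /t/; each receives one epenthetic vowel.

3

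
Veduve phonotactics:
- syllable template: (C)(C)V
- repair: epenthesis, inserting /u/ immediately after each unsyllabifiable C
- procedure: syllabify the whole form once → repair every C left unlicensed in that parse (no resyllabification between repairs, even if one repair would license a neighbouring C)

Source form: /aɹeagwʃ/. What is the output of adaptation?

aɹeaguwuʃu

The consonants /g/, /w/, /ʃ/ cannot be parsed into a legal (C)(C)V syllable (no codas are permitted; onsets may contain at most 2 consonants).
Inserting the epenthetic vowel yields /g/ → /gu/, /w/ → /wu/, /ʃ/ → /ʃu/.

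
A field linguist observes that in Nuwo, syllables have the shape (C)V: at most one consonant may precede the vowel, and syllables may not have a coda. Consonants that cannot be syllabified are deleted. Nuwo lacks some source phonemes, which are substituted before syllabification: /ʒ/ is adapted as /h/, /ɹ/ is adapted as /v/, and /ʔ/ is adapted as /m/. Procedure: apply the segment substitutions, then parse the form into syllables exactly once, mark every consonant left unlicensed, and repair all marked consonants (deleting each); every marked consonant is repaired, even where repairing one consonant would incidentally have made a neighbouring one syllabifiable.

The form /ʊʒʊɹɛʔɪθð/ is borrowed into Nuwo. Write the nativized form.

ʊhʊvɛmɪ

Substitution: /ʒ/ → /h/, /ɹ/ → /v/, /ʔ/ → /m/, giving /ʊhʊvɛmɪθð/.
The consonants /θ/, /ð/ cannot be parsed into a legal (C)V syllable (no codas are permitted; onsets are limited to one consonant).
Deletion applies to /θ/, /ð/.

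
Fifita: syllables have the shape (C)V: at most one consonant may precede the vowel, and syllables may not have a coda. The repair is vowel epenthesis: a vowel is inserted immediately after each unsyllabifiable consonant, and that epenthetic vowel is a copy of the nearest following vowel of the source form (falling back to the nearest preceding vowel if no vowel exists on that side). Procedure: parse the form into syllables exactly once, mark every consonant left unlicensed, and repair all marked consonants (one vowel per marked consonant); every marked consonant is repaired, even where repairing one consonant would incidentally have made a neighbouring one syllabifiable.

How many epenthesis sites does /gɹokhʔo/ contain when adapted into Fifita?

3

The unsyllabifiable consonants are /g/, /k/, /h/; each receives one epenthetic vowel.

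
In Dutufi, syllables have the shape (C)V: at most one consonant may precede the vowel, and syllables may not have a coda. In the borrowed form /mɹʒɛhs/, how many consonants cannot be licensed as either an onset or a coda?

Syllabifying with onset maximization leaves /m/, /ɹ/, /h/, /s/ stranded (no codas are permitted; onsets are limited to one consonant).

4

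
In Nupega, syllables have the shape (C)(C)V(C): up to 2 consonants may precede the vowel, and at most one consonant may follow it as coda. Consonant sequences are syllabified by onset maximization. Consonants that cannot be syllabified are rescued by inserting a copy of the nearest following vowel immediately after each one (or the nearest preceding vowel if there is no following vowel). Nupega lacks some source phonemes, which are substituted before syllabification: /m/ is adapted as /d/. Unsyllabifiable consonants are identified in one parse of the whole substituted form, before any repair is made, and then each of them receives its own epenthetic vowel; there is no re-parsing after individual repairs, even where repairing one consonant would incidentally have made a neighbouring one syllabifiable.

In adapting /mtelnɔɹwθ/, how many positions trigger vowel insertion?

After substitution the input is /dtelnɔɹwθ/.
The unsyllabifiable consonants are /w/, /θ/; each receives one epenthetic vowel.

2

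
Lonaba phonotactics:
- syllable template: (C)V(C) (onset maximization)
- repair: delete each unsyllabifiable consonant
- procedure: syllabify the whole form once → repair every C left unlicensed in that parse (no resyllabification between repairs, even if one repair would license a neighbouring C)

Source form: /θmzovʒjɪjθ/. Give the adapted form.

The consonants /θ/, /m/, /ʒ/, /θ/ cannot be parsed into a legal (C)V(C) syllable (at most one coda consonant is licensed; onsets are limited to one consonant).
Each unlicensed consonant is deleted: /θ/, /m/, /ʒ/, /θ/.

zovjɪj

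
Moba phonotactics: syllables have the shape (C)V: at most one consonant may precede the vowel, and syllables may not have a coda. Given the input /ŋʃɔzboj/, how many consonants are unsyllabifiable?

Syllabifying with onset maximization leaves /ŋ/, /z/, /j/ stranded (no codas are permitted; onsets are limited to one consonant).

3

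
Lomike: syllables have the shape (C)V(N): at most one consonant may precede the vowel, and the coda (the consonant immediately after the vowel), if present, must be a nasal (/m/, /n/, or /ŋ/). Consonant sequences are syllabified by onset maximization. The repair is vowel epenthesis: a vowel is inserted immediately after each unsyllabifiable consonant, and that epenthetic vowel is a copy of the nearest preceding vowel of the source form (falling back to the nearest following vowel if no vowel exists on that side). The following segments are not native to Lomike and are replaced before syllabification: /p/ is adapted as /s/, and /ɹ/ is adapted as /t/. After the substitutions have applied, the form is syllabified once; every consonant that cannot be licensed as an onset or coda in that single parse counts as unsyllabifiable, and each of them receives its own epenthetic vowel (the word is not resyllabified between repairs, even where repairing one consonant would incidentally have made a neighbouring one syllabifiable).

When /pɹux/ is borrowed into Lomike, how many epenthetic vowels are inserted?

After substitution the input is /stux/.
The unsyllabifiable consonants are /s/, /x/; each receives one epenthetic vowel.

2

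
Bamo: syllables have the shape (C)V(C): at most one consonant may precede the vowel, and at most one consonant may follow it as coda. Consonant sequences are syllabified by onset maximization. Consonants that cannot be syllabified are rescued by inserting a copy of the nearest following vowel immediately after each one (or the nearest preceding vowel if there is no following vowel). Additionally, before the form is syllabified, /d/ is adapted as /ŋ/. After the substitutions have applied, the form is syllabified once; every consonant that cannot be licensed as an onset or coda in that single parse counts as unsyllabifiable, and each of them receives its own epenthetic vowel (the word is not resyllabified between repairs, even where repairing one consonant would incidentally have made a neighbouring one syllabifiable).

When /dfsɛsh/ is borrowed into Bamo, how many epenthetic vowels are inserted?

3

After substitution the input is /ŋfsɛsh/.
The unsyllabifiable consonants are /ŋ/, /f/, /h/; each receives one epenthetic vowel.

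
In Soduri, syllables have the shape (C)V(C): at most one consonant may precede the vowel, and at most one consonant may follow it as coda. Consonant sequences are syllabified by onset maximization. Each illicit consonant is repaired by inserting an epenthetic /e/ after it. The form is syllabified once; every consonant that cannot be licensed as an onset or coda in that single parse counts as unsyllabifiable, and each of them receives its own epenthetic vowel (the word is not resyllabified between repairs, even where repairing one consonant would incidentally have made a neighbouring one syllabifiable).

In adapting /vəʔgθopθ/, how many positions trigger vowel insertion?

The unsyllabifiable consonants are /g/, /θ/; each receives one epenthetic vowel.

2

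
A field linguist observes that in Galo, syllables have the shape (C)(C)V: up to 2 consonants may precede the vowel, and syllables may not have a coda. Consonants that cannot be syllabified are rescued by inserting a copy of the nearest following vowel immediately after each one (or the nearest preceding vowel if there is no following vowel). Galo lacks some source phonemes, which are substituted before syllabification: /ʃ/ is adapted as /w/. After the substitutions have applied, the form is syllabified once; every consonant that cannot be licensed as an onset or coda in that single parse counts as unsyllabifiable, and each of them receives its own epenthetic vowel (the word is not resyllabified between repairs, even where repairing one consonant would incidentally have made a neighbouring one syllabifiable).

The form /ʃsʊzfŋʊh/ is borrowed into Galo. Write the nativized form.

wsʊzʊfŋʊhʊ

Substitution: /ʃ/ → /w/, giving /wsʊzfŋʊh/.
Under (C)(C)V, the unsyllabifiable consonants are /z/, /h/ (no codas are permitted; onsets may contain at most 2 consonants).
Each unlicensed consonant becomes the onset of a new syllable: /z/ → /zʊ/, /h/ → /hʊ/.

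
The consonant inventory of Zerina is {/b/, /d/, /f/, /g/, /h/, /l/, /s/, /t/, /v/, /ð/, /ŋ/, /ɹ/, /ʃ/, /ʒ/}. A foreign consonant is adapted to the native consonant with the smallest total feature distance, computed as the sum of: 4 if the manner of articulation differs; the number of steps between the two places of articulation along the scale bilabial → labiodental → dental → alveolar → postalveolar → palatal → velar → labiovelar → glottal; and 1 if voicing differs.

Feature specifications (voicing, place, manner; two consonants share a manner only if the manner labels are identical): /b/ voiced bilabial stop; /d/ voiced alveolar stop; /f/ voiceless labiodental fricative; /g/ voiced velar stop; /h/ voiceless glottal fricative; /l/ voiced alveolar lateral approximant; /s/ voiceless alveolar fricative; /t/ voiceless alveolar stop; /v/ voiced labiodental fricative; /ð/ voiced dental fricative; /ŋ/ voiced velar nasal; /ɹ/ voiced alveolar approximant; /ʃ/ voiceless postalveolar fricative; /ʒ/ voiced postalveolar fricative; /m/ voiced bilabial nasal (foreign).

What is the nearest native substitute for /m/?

b

/b/ is closest: manner differs (nasal→stop, +4), place distance 0 (bilabial→bilabial), same voicing; total 4. Next closest is /v/ at distance 5.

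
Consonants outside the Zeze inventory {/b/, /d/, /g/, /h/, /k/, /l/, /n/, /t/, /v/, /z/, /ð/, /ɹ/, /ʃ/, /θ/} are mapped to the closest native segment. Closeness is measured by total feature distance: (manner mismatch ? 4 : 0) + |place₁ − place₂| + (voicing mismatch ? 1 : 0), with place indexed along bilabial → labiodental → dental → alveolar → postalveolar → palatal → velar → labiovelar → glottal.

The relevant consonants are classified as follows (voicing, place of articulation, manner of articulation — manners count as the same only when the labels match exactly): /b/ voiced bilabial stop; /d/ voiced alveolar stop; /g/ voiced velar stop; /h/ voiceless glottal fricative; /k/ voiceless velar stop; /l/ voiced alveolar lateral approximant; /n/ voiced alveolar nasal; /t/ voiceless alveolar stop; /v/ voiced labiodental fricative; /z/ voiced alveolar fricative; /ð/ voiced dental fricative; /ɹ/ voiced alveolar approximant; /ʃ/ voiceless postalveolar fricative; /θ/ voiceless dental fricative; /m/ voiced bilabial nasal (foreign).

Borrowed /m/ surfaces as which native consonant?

/n/ is closest: same manner (nasal), place distance 3 (bilabial→alveolar), same voicing; total 3. Next closest is /b/ at distance 4.

n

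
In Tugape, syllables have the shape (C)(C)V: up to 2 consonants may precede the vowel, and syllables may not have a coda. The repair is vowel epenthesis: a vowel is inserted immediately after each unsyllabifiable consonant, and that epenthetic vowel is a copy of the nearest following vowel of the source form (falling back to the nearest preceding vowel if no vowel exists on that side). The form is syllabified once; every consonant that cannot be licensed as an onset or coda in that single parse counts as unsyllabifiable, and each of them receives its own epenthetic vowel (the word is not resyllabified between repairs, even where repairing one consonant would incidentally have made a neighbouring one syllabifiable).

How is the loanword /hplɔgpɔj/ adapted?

Under (C)(C)V, the unsyllabifiable consonants are /h/, /j/ (no codas are permitted; onsets may contain at most 2 consonants).
Epenthesis after each stranded consonant: /h/ → /hɔ/, /j/ → /jɔ/.

hɔplɔgpɔjɔ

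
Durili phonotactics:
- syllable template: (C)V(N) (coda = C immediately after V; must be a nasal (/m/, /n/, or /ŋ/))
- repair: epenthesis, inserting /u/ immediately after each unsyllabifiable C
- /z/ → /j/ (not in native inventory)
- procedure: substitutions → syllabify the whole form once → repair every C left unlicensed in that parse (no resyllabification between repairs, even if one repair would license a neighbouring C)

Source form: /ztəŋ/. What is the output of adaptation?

jutəŋ

Substitution: /z/ → /j/, giving /jtəŋ/.
The consonants /j/ cannot be parsed into a legal (C)V(N) syllable (only a nasal (/m/, /n/, or /ŋ/) is licensed in coda position; onsets are limited to one consonant).
Epenthesis after each stranded consonant: /j/ → /ju/.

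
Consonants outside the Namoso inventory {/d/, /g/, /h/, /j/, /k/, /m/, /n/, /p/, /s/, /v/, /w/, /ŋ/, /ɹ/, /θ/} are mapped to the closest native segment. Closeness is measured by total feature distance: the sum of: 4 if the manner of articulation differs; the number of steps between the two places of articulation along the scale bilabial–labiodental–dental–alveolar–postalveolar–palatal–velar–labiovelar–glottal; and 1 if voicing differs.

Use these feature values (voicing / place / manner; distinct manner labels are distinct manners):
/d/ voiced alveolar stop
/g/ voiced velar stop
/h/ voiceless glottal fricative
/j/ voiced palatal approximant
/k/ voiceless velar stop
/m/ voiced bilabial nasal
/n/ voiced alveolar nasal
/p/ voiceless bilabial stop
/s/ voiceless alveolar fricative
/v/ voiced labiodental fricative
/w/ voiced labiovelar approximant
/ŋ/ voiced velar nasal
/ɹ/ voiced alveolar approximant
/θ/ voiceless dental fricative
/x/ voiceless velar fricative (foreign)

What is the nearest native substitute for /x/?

h

/h/ is closest: same manner (fricative), place distance 2 (velar→glottal), same voicing; total 2. Next closest is /s/ at distance 3.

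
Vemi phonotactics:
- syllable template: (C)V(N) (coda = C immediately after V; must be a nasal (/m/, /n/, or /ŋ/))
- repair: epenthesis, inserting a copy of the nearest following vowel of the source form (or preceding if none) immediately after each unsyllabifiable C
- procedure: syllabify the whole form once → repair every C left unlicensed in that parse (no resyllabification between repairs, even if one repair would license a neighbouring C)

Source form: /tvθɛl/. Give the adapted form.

tɛvɛθɛlɛ

Under (C)V(N), the unsyllabifiable consonants are /t/, /v/, /l/ (only a nasal (/m/, /n/, or /ŋ/) is licensed in coda position; onsets are limited to one consonant).
Each unlicensed consonant becomes the onset of a new syllable: /t/ → /tɛ/, /v/ → /vɛ/, /l/ → /lɛ/.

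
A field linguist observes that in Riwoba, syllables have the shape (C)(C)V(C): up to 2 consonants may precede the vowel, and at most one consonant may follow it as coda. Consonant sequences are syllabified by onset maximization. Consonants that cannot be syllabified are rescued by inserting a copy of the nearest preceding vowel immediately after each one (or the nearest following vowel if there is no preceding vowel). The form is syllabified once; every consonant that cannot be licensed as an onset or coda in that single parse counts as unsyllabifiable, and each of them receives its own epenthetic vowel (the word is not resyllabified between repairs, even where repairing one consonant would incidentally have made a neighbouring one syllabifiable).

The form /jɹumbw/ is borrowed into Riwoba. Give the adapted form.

Under (C)(C)V(C), the unsyllabifiable consonants are /b/, /w/ (at most one coda consonant is licensed; onsets may contain at most 2 consonants).
Inserting the epenthetic vowel yields /b/ → /bu/, /w/ → /wu/.

jɹumbuwu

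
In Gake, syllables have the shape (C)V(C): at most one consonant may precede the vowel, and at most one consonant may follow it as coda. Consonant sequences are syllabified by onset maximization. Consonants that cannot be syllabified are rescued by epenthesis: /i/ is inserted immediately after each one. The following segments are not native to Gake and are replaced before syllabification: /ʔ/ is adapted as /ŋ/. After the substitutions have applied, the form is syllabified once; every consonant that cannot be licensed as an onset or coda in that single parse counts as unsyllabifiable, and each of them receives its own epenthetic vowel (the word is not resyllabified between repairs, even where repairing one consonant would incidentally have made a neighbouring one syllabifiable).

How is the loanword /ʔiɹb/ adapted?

ŋiɹbi

Substitution: /ʔ/ → /ŋ/, giving /ŋiɹb/.
The consonants /b/ cannot be parsed into a legal (C)V(C) syllable (at most one coda consonant is licensed; onsets are limited to one consonant).
Each unlicensed consonant becomes the onset of a new syllable: /b/ → /bi/.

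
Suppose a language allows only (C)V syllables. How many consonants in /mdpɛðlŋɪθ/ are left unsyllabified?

5

Syllabifying with onset maximization leaves /m/, /d/, /ð/, /l/, /θ/ stranded (no codas are permitted; onsets are limited to one consonant).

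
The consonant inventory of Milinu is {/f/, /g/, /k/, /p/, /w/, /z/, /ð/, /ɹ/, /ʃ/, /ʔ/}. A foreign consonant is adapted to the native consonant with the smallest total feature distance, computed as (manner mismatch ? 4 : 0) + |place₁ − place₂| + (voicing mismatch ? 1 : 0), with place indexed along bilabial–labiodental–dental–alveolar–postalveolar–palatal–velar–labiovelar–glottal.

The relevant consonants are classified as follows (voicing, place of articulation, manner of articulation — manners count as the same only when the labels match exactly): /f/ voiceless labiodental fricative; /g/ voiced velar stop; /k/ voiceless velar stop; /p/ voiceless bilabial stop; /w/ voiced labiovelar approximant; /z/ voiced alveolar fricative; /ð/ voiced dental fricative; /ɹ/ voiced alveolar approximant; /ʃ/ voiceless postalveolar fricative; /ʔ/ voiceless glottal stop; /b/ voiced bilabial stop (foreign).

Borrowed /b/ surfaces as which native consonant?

p

/p/ is closest: same manner (stop), place distance 0 (bilabial→bilabial), voicing differs (+1); total 1. Next closest is /f/ at distance 6.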